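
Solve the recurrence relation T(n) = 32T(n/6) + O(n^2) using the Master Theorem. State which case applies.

Master Theorem for T(n) = 32T(n/6) + O(n^2):

a = 32, b = 6, c = 2
log_b(a) = log_6(32) = 1.9343

Case 3: c = 2 > log_6(32) = 1.9343
T(n) = O(n^2) = O(n^2)

For T(n) = 32T(n/6) + O(n^2): log_6(32) = 1.9343. This is Case 3 of the Master Theorem (c > log_b(a), work dominated by root), giving O(n^2).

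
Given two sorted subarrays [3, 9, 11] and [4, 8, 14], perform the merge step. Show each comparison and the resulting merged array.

Merging process:

Compare 3 vs 4: take 3 from left. Merged: [3]
Compare 9 vs 4: take 4 from right. Merged: [3, 4]
Compare 9 vs 8: take 8 from right. Merged: [3, 4, 8]
Compare 9 vs 14: take 9 from left. Merged: [3, 4, 8, 9]
Compare 11 vs 14: take 11 from left. Merged: [3, 4, 8, 9, 11]
Append remaining from right: [14]. Merged: [3, 4, 8, 9, 11, 14]

Final merged array: [3, 4, 8, 9, 11, 14]
Total comparisons: 5

The merged array is [3, 4, 8, 9, 11, 14], requiring 5 comparisons. The merge step runs in O(n) time where n is the total number of elements.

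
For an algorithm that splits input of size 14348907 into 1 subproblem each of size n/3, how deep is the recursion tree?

For divide and conquer with division factor 3:

Problem sizes at each level:
Level 0: 14348907
Level 1: 4782969
Level 2: 1594323
Level 3: 531441
Level 4: 177147
Level 5: 59049
Level 6: 19683
Level 7: 6561
Level 8: 2187
Level 9: 729
Level 10: 243
Level 11: 81
Level 12: 27
Level 13: 9
Level 14: 3
Level 15: 1

The root is level 0 and the size-1 base case is level 15 (the tree spans levels 0 through 15, i.e. 16 levels counting the root), so the depth is the number of divisions: log_3(14348907) = 15

The recursion tree depth is log_3(14348907) = 15. At each level, the problem size is divided by 3, so it takes 15 divisions to reduce to a base case of size 1. The algorithm makes 1 recursive call at each level.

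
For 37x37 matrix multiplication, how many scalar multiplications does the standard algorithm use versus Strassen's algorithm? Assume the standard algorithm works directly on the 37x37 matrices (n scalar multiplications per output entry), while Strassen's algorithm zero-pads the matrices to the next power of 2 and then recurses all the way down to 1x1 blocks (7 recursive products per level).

Matrix multiplication for 37x37 matrices:

Strassen's algorithm requires power-of-2 dimensions. Pad 37x37 to 64x64 (next power of 2).

Standard algorithm: 37^3 = 50653 multiplications
Strassen's algorithm: 7^(log2(64)) = 7^6 = 117649 multiplications
Difference: 50653 - 117649 = -66996 (Strassen uses MORE here due to padding overhead — for small or just-over-power-of-2 n, padding can outweigh the per-level savings)

Standard: 50653 multiplications (37^3). Strassen: 117649 multiplications (7^6, after padding to 64x64). Strassen reduces 8 recursive multiplications to 7 at each level.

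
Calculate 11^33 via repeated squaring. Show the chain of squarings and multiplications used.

Computing 11^33 by squaring (build up from 11^1; each line after the first costs one multiplication):

11^1 = 11
11^2 = (11^1)^2 = 11^2 = 121
11^4 = (11^2)^2 = 121^2 = 14641
11^8 = (11^4)^2 = 14641^2 = 214358881
11^16 = (11^8)^2 = 214358881^2 = 45949729863572161
11^32 = (11^16)^2 = 45949729863572161^2 = 2111377674535255285545615254209921
11^33 = 11 * 11^32 = 11 * 2111377674535255285545615254209921 = 23225154419887808141001767796309131

Result: 23225154419887808141001767796309131
Multiplications needed: 6 (6 lines after 11^1)

11^33 = 23225154419887808141001767796309131. Using exponentiation by squaring, this requires 6 multiplications. The key idea: if the exponent is even, square the half-power; if odd, multiply by the base once.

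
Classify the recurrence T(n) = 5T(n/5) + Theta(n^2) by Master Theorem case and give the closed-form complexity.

Master Theorem for T(n) = 5T(n/5) + O(n^2):

a = 5, b = 5, c = 2
log_b(a) = log_5(5) = 1.0000

Case 3: c = 2 > log_5(5) = 1.0000
T(n) = O(n^2) = O(n^2)

For T(n) = 5T(n/5) + O(n^2): log_5(5) = 1.0000. This is Case 3 of the Master Theorem (c > log_b(a), work dominated by root), giving O(n^2).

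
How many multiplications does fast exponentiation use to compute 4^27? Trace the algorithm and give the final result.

Computing 4^27 by squaring (build up from 4^1; each line after the first costs one multiplication):

4^1 = 4
4^2 = (4^1)^2 = 4^2 = 16
4^3 = 4 * 4^2 = 4 * 16 = 64
4^6 = (4^3)^2 = 64^2 = 4096
4^12 = (4^6)^2 = 4096^2 = 16777216
4^13 = 4 * 4^12 = 4 * 16777216 = 67108864
4^26 = (4^13)^2 = 67108864^2 = 4503599627370496
4^27 = 4 * 4^26 = 4 * 4503599627370496 = 18014398509481984

Result: 18014398509481984
Multiplications needed: 7 (7 lines after 4^1)

4^27 = 18014398509481984. Using exponentiation by squaring, this requires 7 multiplications. The key idea: if the exponent is even, square the half-power; if odd, multiply by the base once.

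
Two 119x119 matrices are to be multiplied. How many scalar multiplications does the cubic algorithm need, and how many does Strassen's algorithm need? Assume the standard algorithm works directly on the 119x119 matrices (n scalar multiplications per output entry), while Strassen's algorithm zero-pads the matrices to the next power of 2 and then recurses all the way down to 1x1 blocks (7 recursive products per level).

Matrix multiplication for 119x119 matrices:

Strassen's algorithm requires power-of-2 dimensions. Pad 119x119 to 128x128 (next power of 2).

Standard algorithm: 119^3 = 1685159 multiplications
Strassen's algorithm: 7^(log2(128)) = 7^7 = 823543 multiplications
Savings: 1685159 - 823543 = 861616 multiplications

Standard: 1685159 multiplications (119^3). Strassen: 823543 multiplications (7^7, after padding to 128x128). Strassen reduces 8 recursive multiplications to 7 at each level.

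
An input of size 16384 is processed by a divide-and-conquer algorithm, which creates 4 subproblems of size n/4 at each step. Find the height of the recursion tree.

For divide and conquer with division factor 4:

Problem sizes at each level:
Level 0: 16384
Level 1: 4096
Level 2: 1024
Level 3: 256
Level 4: 64
Level 5: 16
Level 6: 4
Level 7: 1

The root is level 0 and the size-1 base case is level 7 (the tree spans levels 0 through 7, i.e. 8 levels counting the root), so the depth is the number of divisions: log_4(16384) = 7

The recursion tree depth is log_4(16384) = 7. At each level, the problem size is divided by 4, so it takes 7 divisions to reduce to a base case of size 1. The algorithm makes 4 recursive calls at each level.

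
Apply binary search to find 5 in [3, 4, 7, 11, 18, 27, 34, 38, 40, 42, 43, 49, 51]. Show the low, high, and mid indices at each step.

Binary search for 5 in [3, 4, 7, 11, 18, 27, 34, 38, 40, 42, 43, 49, 51]:

lo=0, hi=12, mid=6, arr[mid]=34 -> 34 > 5, search left half
lo=0, hi=5, mid=2, arr[mid]=7 -> 7 > 5, search left half
lo=0, hi=1, mid=0, arr[mid]=3 -> 3 < 5, search right half
lo=1, hi=1, mid=1, arr[mid]=4 -> 4 < 5, search right half
lo=2 > hi=1, target 5 not found

Binary search determines that 5 is not in the array after 4 comparisons. The search space was exhausted without finding the target.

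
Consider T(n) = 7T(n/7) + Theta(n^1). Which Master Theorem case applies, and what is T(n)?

Master Theorem for T(n) = 7T(n/7) + O(n^1):

a = 7, b = 7, c = 1
log_b(a) = log_7(7) = 1.0000

Case 2: c = 1 = log_7(7) = 1.0000
T(n) = O(n^1 log n) = O(n log n)

For T(n) = 7T(n/7) + O(n^1): log_7(7) = 1.0000. This is Case 2 of the Master Theorem (c = log_b(a), equal work at all levels), giving O(n log n).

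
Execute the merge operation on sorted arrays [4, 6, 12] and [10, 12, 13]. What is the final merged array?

Merging process:

Compare 4 vs 10: take 4 from left. Merged: [4]
Compare 6 vs 10: take 6 from left. Merged: [4, 6]
Compare 12 vs 10: take 10 from right. Merged: [4, 6, 10]
Compare 12 vs 12: take 12 from left. Merged: [4, 6, 10, 12]
Append remaining from right: [12, 13]. Merged: [4, 6, 10, 12, 12, 13]

Final merged array: [4, 6, 10, 12, 12, 13]
Total comparisons: 4

The merged array is [4, 6, 10, 12, 12, 13], requiring 4 comparisons. The merge step runs in O(n) time where n is the total number of elements.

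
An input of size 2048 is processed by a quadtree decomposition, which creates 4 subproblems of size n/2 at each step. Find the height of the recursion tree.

For divide and conquer with division factor 2:

Problem sizes at each level:
Level 0: 2048
Level 1: 1024
Level 2: 512
Level 3: 256
Level 4: 128
Level 5: 64
Level 6: 32
Level 7: 16
Level 8: 8
Level 9: 4
Level 10: 2
Level 11: 1

The root is level 0 and the size-1 base case is level 11 (the tree spans levels 0 through 11, i.e. 12 levels counting the root), so the depth is the number of divisions: log_2(2048) = 11

The recursion tree depth is log_2(2048) = 11. At each level, the problem size is divided by 2, so it takes 11 divisions to reduce to a base case of size 1. The algorithm makes 4 recursive calls at each level.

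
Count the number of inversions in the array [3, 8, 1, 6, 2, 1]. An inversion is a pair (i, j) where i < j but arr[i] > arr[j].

Finding inversions in [3, 8, 1, 6, 2, 1]:

(0, 2): arr[0]=3 > arr[2]=1
(0, 4): arr[0]=3 > arr[4]=2
(0, 5): arr[0]=3 > arr[5]=1
(1, 2): arr[1]=8 > arr[2]=1
(1, 3): arr[1]=8 > arr[3]=6
(1, 4): arr[1]=8 > arr[4]=2
(1, 5): arr[1]=8 > arr[5]=1
(3, 4): arr[3]=6 > arr[4]=2
(3, 5): arr[3]=6 > arr[5]=1
(4, 5): arr[4]=2 > arr[5]=1

Total inversions: 10

The array has 10 inversion(s): (0,2), (0,4), (0,5), (1,2), (1,3), (1,4), (1,5), (3,4), (3,5), (4,5). Each pair (i,j) satisfies i < j and arr[i] > arr[j].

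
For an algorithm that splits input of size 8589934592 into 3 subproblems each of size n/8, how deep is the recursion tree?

For divide and conquer with division factor 8:

Problem sizes at each level:
Level 0: 8589934592
Level 1: 1073741824
Level 2: 134217728
Level 3: 16777216
Level 4: 2097152
Level 5: 262144
Level 6: 32768
Level 7: 4096
Level 8: 512
Level 9: 64
Level 10: 8
Level 11: 1

The root is level 0 and the size-1 base case is level 11 (the tree spans levels 0 through 11, i.e. 12 levels counting the root), so the depth is the number of divisions: log_8(8589934592) = 11

The recursion tree depth is log_8(8589934592) = 11. At each level, the problem size is divided by 8, so it takes 11 divisions to reduce to a base case of size 1. The algorithm makes 3 recursive calls at each level.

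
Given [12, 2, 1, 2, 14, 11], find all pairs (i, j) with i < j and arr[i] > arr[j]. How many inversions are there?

Finding inversions in [12, 2, 1, 2, 14, 11]:

(0, 1): arr[0]=12 > arr[1]=2
(0, 2): arr[0]=12 > arr[2]=1
(0, 3): arr[0]=12 > arr[3]=2
(0, 5): arr[0]=12 > arr[5]=11
(1, 2): arr[1]=2 > arr[2]=1
(4, 5): arr[4]=14 > arr[5]=11

Total inversions: 6

The array has 6 inversion(s): (0,1), (0,2), (0,3), (0,5), (1,2), (4,5). Each pair (i,j) satisfies i < j and arr[i] > arr[j].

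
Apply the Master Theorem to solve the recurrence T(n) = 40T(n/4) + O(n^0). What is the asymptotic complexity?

Master Theorem for T(n) = 40T(n/4) + O(n^0):

a = 40, b = 4, c = 0
log_b(a) = log_4(40) = 2.6610

Case 1: c = 0 < log_4(40) = 2.6610
T(n) = O(n^(log_4 40))

For T(n) = 40T(n/4) + O(n^0): log_4(40) = 2.6610. This is Case 1 of the Master Theorem (c < log_b(a), work dominated by leaves), giving O(n^(log_4 40)).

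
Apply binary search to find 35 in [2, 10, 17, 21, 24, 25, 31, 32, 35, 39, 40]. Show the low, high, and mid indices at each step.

Binary search for 35 in [2, 10, 17, 21, 24, 25, 31, 32, 35, 39, 40]:

lo=0, hi=10, mid=5, arr[mid]=25 -> 25 < 35, search right half
lo=6, hi=10, mid=8, arr[mid]=35 -> Found target at index 8!

Binary search finds 35 at index 8 after 2 comparisons. The search repeatedly halves the search space by comparing with the middle element.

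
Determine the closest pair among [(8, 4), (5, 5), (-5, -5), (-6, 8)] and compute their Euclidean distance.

Computing all pairwise distances among 4 points:

d((8, 4), (5, 5)) = 3.1623 <-- minimum
d((8, 4), (-5, -5)) = 15.8114
d((8, 4), (-6, 8)) = 14.5602
d((5, 5), (-5, -5)) = 14.1421
d((5, 5), (-6, 8)) = 11.4018
d((-5, -5), (-6, 8)) = 13.0384

Closest pair: (8, 4) and (5, 5) with distance 3.1623

The closest pair is (8, 4) and (5, 5) with Euclidean distance 3.1623. For 4 points, brute-force pairwise comparison is shown above. For large n, the divide-and-conquer algorithm (sort by x, recurse on halves, check the dividing strip) achieves O(n log n).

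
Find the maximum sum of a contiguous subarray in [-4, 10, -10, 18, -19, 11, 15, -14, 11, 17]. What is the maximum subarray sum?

Using Kadane's algorithm on [-4, 10, -10, 18, -19, 11, 15, -14, 11, 17]:

Scanning through the array:
Position 1 (value 10): max_ending_here = 10, max_so_far = 10
Position 2 (value -10): max_ending_here = 0, max_so_far = 10
Position 3 (value 18): max_ending_here = 18, max_so_far = 18
Position 4 (value -19): max_ending_here = -1, max_so_far = 18
Position 5 (value 11): max_ending_here = 11, max_so_far = 18
Position 6 (value 15): max_ending_here = 26, max_so_far = 26
Position 7 (value -14): max_ending_here = 12, max_so_far = 26
Position 8 (value 11): max_ending_here = 23, max_so_far = 26
Position 9 (value 17): max_ending_here = 40, max_so_far = 40

Maximum subarray: [11, 15, -14, 11, 17]
Maximum sum: 40

The maximum subarray is [11, 15, -14, 11, 17] with sum 40. This subarray runs from index 5 to index 9.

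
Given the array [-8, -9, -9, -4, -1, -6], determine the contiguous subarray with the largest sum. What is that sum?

Using Kadane's algorithm on [-8, -9, -9, -4, -1, -6]:

Scanning through the array:
Position 1 (value -9): max_ending_here = -9, max_so_far = -8
Position 2 (value -9): max_ending_here = -9, max_so_far = -8
Position 3 (value -4): max_ending_here = -4, max_so_far = -4
Position 4 (value -1): max_ending_here = -1, max_so_far = -1
Position 5 (value -6): max_ending_here = -6, max_so_far = -1

Maximum subarray: [-1]
Maximum sum: -1

The maximum subarray is [-1] with sum -1. This subarray runs from index 4 to index 4.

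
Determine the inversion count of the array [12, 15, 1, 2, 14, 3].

Finding inversions in [12, 15, 1, 2, 14, 3]:

(0, 2): arr[0]=12 > arr[2]=1
(0, 3): arr[0]=12 > arr[3]=2
(0, 5): arr[0]=12 > arr[5]=3
(1, 2): arr[1]=15 > arr[2]=1
(1, 3): arr[1]=15 > arr[3]=2
(1, 4): arr[1]=15 > arr[4]=14
(1, 5): arr[1]=15 > arr[5]=3
(4, 5): arr[4]=14 > arr[5]=3

Total inversions: 8

The array has 8 inversion(s): (0,2), (0,3), (0,5), (1,2), (1,3), (1,4), (1,5), (4,5). Each pair (i,j) satisfies i < j and arr[i] > arr[j].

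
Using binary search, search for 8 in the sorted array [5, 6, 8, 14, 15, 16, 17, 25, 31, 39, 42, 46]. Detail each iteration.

Binary search for 8 in [5, 6, 8, 14, 15, 16, 17, 25, 31, 39, 42, 46]:

lo=0, hi=11, mid=5, arr[mid]=16 -> 16 > 8, search left half
lo=0, hi=4, mid=2, arr[mid]=8 -> Found target at index 2!

Binary search finds 8 at index 2 after 2 comparisons. The search repeatedly halves the search space by comparing with the middle element.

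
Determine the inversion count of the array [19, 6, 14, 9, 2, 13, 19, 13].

Finding inversions in [19, 6, 14, 9, 2, 13, 19, 13]:

(0, 1): arr[0]=19 > arr[1]=6
(0, 2): arr[0]=19 > arr[2]=14
(0, 3): arr[0]=19 > arr[3]=9
(0, 4): arr[0]=19 > arr[4]=2
(0, 5): arr[0]=19 > arr[5]=13
(0, 7): arr[0]=19 > arr[7]=13
(1, 4): arr[1]=6 > arr[4]=2
(2, 3): arr[2]=14 > arr[3]=9
(2, 4): arr[2]=14 > arr[4]=2
(2, 5): arr[2]=14 > arr[5]=13
(2, 7): arr[2]=14 > arr[7]=13
(3, 4): arr[3]=9 > arr[4]=2
(6, 7): arr[6]=19 > arr[7]=13

Total inversions: 13

The array has 13 inversion(s): (0,1), (0,2), (0,3), (0,4), (0,5), (0,7), (1,4), (2,3), (2,4), (2,5), (2,7), (3,4), (6,7). Each pair (i,j) satisfies i < j and arr[i] > arr[j].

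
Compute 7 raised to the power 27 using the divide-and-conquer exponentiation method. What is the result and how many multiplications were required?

Computing 7^27 by squaring (build up from 7^1; each line after the first costs one multiplication):

7^1 = 7
7^2 = (7^1)^2 = 7^2 = 49
7^3 = 7 * 7^2 = 7 * 49 = 343
7^6 = (7^3)^2 = 343^2 = 117649
7^12 = (7^6)^2 = 117649^2 = 13841287201
7^13 = 7 * 7^12 = 7 * 13841287201 = 96889010407
7^26 = (7^13)^2 = 96889010407^2 = 9387480337647754305649
7^27 = 7 * 7^26 = 7 * 9387480337647754305649 = 65712362363534280139543

Result: 65712362363534280139543
Multiplications needed: 7 (7 lines after 7^1)

7^27 = 65712362363534280139543. Using exponentiation by squaring, this requires 7 multiplications. The key idea: if the exponent is even, square the half-power; if odd, multiply by the base once.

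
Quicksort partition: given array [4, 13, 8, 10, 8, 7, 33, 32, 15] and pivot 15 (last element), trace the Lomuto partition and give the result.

Lomuto partition with pivot = 15:

Initial array: [4, 13, 8, 10, 8, 7, 33, 32, 15]

arr[0]=4 <= 15: swap with position 0, array becomes [4, 13, 8, 10, 8, 7, 33, 32, 15]
arr[1]=13 <= 15: swap with position 1, array becomes [4, 13, 8, 10, 8, 7, 33, 32, 15]
arr[2]=8 <= 15: swap with position 2, array becomes [4, 13, 8, 10, 8, 7, 33, 32, 15]
arr[3]=10 <= 15: swap with position 3, array becomes [4, 13, 8, 10, 8, 7, 33, 32, 15]
arr[4]=8 <= 15: swap with position 4, array becomes [4, 13, 8, 10, 8, 7, 33, 32, 15]
arr[5]=7 <= 15: swap with position 5, array becomes [4, 13, 8, 10, 8, 7, 33, 32, 15]
arr[6]=33 > 15: no swap
arr[7]=32 > 15: no swap

Place pivot at position 6: [4, 13, 8, 10, 8, 7, 15, 32, 33]
Pivot position: 6

After partitioning with pivot 15, the array becomes [4, 13, 8, 10, 8, 7, 15, 32, 33]. The pivot is placed at index 6. All elements to the left of the pivot are <= 15, and all elements to the right are > 15.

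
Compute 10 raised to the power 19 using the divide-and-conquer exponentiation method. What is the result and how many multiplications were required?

Computing 10^19 by squaring (build up from 10^1; each line after the first costs one multiplication):

10^1 = 10
10^2 = (10^1)^2 = 10^2 = 100
10^4 = (10^2)^2 = 100^2 = 10000
10^8 = (10^4)^2 = 10000^2 = 100000000
10^9 = 10 * 10^8 = 10 * 100000000 = 1000000000
10^18 = (10^9)^2 = 1000000000^2 = 1000000000000000000
10^19 = 10 * 10^18 = 10 * 1000000000000000000 = 10000000000000000000

Result: 10000000000000000000
Multiplications needed: 6 (6 lines after 10^1)

10^19 = 10000000000000000000. Using exponentiation by squaring, this requires 6 multiplications. The key idea: if the exponent is even, square the half-power; if odd, multiply by the base once.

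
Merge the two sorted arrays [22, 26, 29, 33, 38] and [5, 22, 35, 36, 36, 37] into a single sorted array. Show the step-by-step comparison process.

Merging process:

Compare 22 vs 5: take 5 from right. Merged: [5]
Compare 22 vs 22: take 22 from left. Merged: [5, 22]
Compare 26 vs 22: take 22 from right. Merged: [5, 22, 22]
Compare 26 vs 35: take 26 from left. Merged: [5, 22, 22, 26]
Compare 29 vs 35: take 29 from left. Merged: [5, 22, 22, 26, 29]
Compare 33 vs 35: take 33 from left. Merged: [5, 22, 22, 26, 29, 33]
Compare 38 vs 35: take 35 from right. Merged: [5, 22, 22, 26, 29, 33, 35]
Compare 38 vs 36: take 36 from right. Merged: [5, 22, 22, 26, 29, 33, 35, 36]
Compare 38 vs 36: take 36 from right. Merged: [5, 22, 22, 26, 29, 33, 35, 36, 36]
Compare 38 vs 37: take 37 from right. Merged: [5, 22, 22, 26, 29, 33, 35, 36, 36, 37]
Append remaining from left: [38]. Merged: [5, 22, 22, 26, 29, 33, 35, 36, 36, 37, 38]

Final merged array: [5, 22, 22, 26, 29, 33, 35, 36, 36, 37, 38]
Total comparisons: 10

The merged array is [5, 22, 22, 26, 29, 33, 35, 36, 36, 37, 38], requiring 10 comparisons. The merge step runs in O(n) time where n is the total number of elements.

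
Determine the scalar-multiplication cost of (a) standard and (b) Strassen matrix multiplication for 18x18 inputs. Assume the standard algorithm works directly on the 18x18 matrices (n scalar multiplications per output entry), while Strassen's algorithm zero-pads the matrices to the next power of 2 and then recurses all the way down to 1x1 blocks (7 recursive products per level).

Matrix multiplication for 18x18 matrices:

Strassen's algorithm requires power-of-2 dimensions. Pad 18x18 to 32x32 (next power of 2).

Standard algorithm: 18^3 = 5832 multiplications
Strassen's algorithm: 7^(log2(32)) = 7^5 = 16807 multiplications
Difference: 5832 - 16807 = -10975 (Strassen uses MORE here due to padding overhead — for small or just-over-power-of-2 n, padding can outweigh the per-level savings)

Standard: 5832 multiplications (18^3). Strassen: 16807 multiplications (7^5, after padding to 32x32). Strassen reduces 8 recursive multiplications to 7 at each level.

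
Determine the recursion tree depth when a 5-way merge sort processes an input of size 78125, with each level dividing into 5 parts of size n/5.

For divide and conquer with division factor 5:

Problem sizes at each level:
Level 0: 78125
Level 1: 15625
Level 2: 3125
Level 3: 625
Level 4: 125
Level 5: 25
Level 6: 5
Level 7: 1

The root is level 0 and the size-1 base case is level 7 (the tree spans levels 0 through 7, i.e. 8 levels counting the root), so the depth is the number of divisions: log_5(78125) = 7

The recursion tree depth is log_5(78125) = 7. At each level, the problem size is divided by 5, so it takes 7 divisions to reduce to a base case of size 1. The algorithm makes 5 recursive calls at each level.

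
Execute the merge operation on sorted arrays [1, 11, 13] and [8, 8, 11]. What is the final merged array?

Merging process:

Compare 1 vs 8: take 1 from left. Merged: [1]
Compare 11 vs 8: take 8 from right. Merged: [1, 8]
Compare 11 vs 8: take 8 from right. Merged: [1, 8, 8]
Compare 11 vs 11: take 11 from left. Merged: [1, 8, 8, 11]
Compare 13 vs 11: take 11 from right. Merged: [1, 8, 8, 11, 11]
Append remaining from left: [13]. Merged: [1, 8, 8, 11, 11, 13]

Final merged array: [1, 8, 8, 11, 11, 13]
Total comparisons: 5

The merged array is [1, 8, 8, 11, 11, 13], requiring 5 comparisons. The merge step runs in O(n) time where n is the total number of elements.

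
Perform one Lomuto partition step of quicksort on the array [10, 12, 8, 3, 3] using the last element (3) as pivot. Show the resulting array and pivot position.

Lomuto partition with pivot = 3:

Initial array: [10, 12, 8, 3, 3]

arr[0]=10 > 3: no swap
arr[1]=12 > 3: no swap
arr[2]=8 > 3: no swap
arr[3]=3 <= 3: swap with position 0, array becomes [3, 12, 8, 10, 3]

Place pivot at position 1: [3, 3, 8, 10, 12]
Pivot position: 1

After partitioning with pivot 3, the array becomes [3, 3, 8, 10, 12]. The pivot is placed at index 1. All elements to the left of the pivot are <= 3, and all elements to the right are > 3.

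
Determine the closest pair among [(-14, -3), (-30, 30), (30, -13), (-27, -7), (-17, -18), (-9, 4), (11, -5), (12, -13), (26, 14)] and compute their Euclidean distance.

Computing all pairwise distances among 9 points:

d((-14, -3), (-30, 30)) = 36.6742
d((-14, -3), (30, -13)) = 45.1221
d((-14, -3), (-27, -7)) = 13.6015
d((-14, -3), (-17, -18)) = 15.2971
d((-14, -3), (-9, 4)) = 8.6023
d((-14, -3), (11, -5)) = 25.0799
d((-14, -3), (12, -13)) = 27.8568
d((-14, -3), (26, 14)) = 43.4626
d((-30, 30), (30, -13)) = 73.8173
d((-30, 30), (-27, -7)) = 37.1214
d((-30, 30), (-17, -18)) = 49.7293
d((-30, 30), (-9, 4)) = 33.4215
d((-30, 30), (11, -5)) = 53.9073
d((-30, 30), (12, -13)) = 60.1082
d((-30, 30), (26, 14)) = 58.2409
d((30, -13), (-27, -7)) = 57.3149
d((30, -13), (-17, -18)) = 47.2652
d((30, -13), (-9, 4)) = 42.5441
d((30, -13), (11, -5)) = 20.6155
d((30, -13), (12, -13)) = 18.0
d((30, -13), (26, 14)) = 27.2947
d((-27, -7), (-17, -18)) = 14.8661
d((-27, -7), (-9, 4)) = 21.095
d((-27, -7), (11, -5)) = 38.0526
d((-27, -7), (12, -13)) = 39.4588
d((-27, -7), (26, 14)) = 57.0088
d((-17, -18), (-9, 4)) = 23.4094
d((-17, -18), (11, -5)) = 30.8707
d((-17, -18), (12, -13)) = 29.4279
d((-17, -18), (26, 14)) = 53.6004
d((-9, 4), (11, -5)) = 21.9317
d((-9, 4), (12, -13)) = 27.0185
d((-9, 4), (26, 14)) = 36.4005
d((11, -5), (12, -13)) = 8.0623 <-- minimum
d((11, -5), (26, 14)) = 24.2074
d((12, -13), (26, 14)) = 30.4138

Closest pair: (11, -5) and (12, -13) with distance 8.0623

The closest pair is (11, -5) and (12, -13) with Euclidean distance 8.0623. For 9 points, brute-force pairwise comparison is shown above. For large n, the divide-and-conquer algorithm (sort by x, recurse on halves, check the dividing strip) achieves O(n log n).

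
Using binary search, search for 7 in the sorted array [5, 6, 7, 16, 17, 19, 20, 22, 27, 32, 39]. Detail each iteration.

Binary search for 7 in [5, 6, 7, 16, 17, 19, 20, 22, 27, 32, 39]:

lo=0, hi=10, mid=5, arr[mid]=19 -> 19 > 7, search left half
lo=0, hi=4, mid=2, arr[mid]=7 -> Found target at index 2!

Binary search finds 7 at index 2 after 2 comparisons. The search repeatedly halves the search space by comparing with the middle element.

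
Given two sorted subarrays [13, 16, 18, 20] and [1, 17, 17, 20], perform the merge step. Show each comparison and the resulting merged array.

Merging process:

Compare 13 vs 1: take 1 from right. Merged: [1]
Compare 13 vs 17: take 13 from left. Merged: [1, 13]
Compare 16 vs 17: take 16 from left. Merged: [1, 13, 16]
Compare 18 vs 17: take 17 from right. Merged: [1, 13, 16, 17]
Compare 18 vs 17: take 17 from right. Merged: [1, 13, 16, 17, 17]
Compare 18 vs 20: take 18 from left. Merged: [1, 13, 16, 17, 17, 18]
Compare 20 vs 20: take 20 from left. Merged: [1, 13, 16, 17, 17, 18, 20]
Append remaining from right: [20]. Merged: [1, 13, 16, 17, 17, 18, 20, 20]

Final merged array: [1, 13, 16, 17, 17, 18, 20, 20]
Total comparisons: 7

The merged array is [1, 13, 16, 17, 17, 18, 20, 20], requiring 7 comparisons. The merge step runs in O(n) time where n is the total number of elements.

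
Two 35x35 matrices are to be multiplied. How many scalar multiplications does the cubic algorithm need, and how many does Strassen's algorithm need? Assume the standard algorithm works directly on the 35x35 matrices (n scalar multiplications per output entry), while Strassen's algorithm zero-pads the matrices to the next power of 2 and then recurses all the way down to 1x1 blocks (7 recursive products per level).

Matrix multiplication for 35x35 matrices:

Strassen's algorithm requires power-of-2 dimensions. Pad 35x35 to 64x64 (next power of 2).

Standard algorithm: 35^3 = 42875 multiplications
Strassen's algorithm: 7^(log2(64)) = 7^6 = 117649 multiplications
Difference: 42875 - 117649 = -74774 (Strassen uses MORE here due to padding overhead — for small or just-over-power-of-2 n, padding can outweigh the per-level savings)

Standard: 42875 multiplications (35^3). Strassen: 117649 multiplications (7^6, after padding to 64x64). Strassen reduces 8 recursive multiplications to 7 at each level.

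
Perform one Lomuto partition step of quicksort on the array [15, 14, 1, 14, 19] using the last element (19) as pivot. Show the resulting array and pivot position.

Lomuto partition with pivot = 19:

Initial array: [15, 14, 1, 14, 19]

arr[0]=15 <= 19: swap with position 0, array becomes [15, 14, 1, 14, 19]
arr[1]=14 <= 19: swap with position 1, array becomes [15, 14, 1, 14, 19]
arr[2]=1 <= 19: swap with position 2, array becomes [15, 14, 1, 14, 19]
arr[3]=14 <= 19: swap with position 3, array becomes [15, 14, 1, 14, 19]

Place pivot at position 4: [15, 14, 1, 14, 19]
Pivot position: 4

After partitioning with pivot 19, the array becomes [15, 14, 1, 14, 19]. The pivot is placed at index 4. All elements to the left of the pivot are <= 19, and all elements to the right are > 19.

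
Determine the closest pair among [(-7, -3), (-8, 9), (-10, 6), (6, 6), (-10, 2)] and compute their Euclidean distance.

Computing all pairwise distances among 5 points:

d((-7, -3), (-8, 9)) = 12.0416
d((-7, -3), (-10, 6)) = 9.4868
d((-7, -3), (6, 6)) = 15.8114
d((-7, -3), (-10, 2)) = 5.831
d((-8, 9), (-10, 6)) = 3.6056 <-- minimum
d((-8, 9), (6, 6)) = 14.3178
d((-8, 9), (-10, 2)) = 7.2801
d((-10, 6), (6, 6)) = 16.0
d((-10, 6), (-10, 2)) = 4.0
d((6, 6), (-10, 2)) = 16.4924

Closest pair: (-8, 9) and (-10, 6) with distance 3.6056

The closest pair is (-8, 9) and (-10, 6) with Euclidean distance 3.6056. For 5 points, brute-force pairwise comparison is shown above. For large n, the divide-and-conquer algorithm (sort by x, recurse on halves, check the dividing strip) achieves O(n log n).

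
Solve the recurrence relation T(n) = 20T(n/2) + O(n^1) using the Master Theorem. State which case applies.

Master Theorem for T(n) = 20T(n/2) + O(n^1):

a = 20, b = 2, c = 1
log_b(a) = log_2(20) = 4.3219

Case 1: c = 1 < log_2(20) = 4.3219
T(n) = O(n^(log_2 20))

For T(n) = 20T(n/2) + O(n^1): log_2(20) = 4.3219. This is Case 1 of the Master Theorem (c < log_b(a), work dominated by leaves), giving O(n^(log_2 20)).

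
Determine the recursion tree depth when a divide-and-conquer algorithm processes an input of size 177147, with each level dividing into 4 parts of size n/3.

For divide and conquer with division factor 3:

Problem sizes at each level:
Level 0: 177147
Level 1: 59049
Level 2: 19683
Level 3: 6561
Level 4: 2187
Level 5: 729
Level 6: 243
Level 7: 81
Level 8: 27
Level 9: 9
Level 10: 3
Level 11: 1

The root is level 0 and the size-1 base case is level 11 (the tree spans levels 0 through 11, i.e. 12 levels counting the root), so the depth is the number of divisions: log_3(177147) = 11

The recursion tree depth is log_3(177147) = 11. At each level, the problem size is divided by 3, so it takes 11 divisions to reduce to a base case of size 1. The algorithm makes 4 recursive calls at each level.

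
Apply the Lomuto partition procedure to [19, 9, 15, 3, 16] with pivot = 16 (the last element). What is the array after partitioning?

Lomuto partition with pivot = 16:

Initial array: [19, 9, 15, 3, 16]

arr[0]=19 > 16: no swap
arr[1]=9 <= 16: swap with position 0, array becomes [9, 19, 15, 3, 16]
arr[2]=15 <= 16: swap with position 1, array becomes [9, 15, 19, 3, 16]
arr[3]=3 <= 16: swap with position 2, array becomes [9, 15, 3, 19, 16]

Place pivot at position 3: [9, 15, 3, 16, 19]
Pivot position: 3

After partitioning with pivot 16, the array becomes [9, 15, 3, 16, 19]. The pivot is placed at index 3. All elements to the left of the pivot are <= 16, and all elements to the right are > 16.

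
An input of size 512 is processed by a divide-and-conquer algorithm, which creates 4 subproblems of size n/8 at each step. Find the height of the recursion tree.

For divide and conquer with division factor 8:

Problem sizes at each level:
Level 0: 512
Level 1: 64
Level 2: 8
Level 3: 1

The root is level 0 and the size-1 base case is level 3 (the tree spans levels 0 through 3, i.e. 4 levels counting the root), so the depth is the number of divisions: log_8(512) = 3

The recursion tree depth is log_8(512) = 3. At each level, the problem size is divided by 8, so it takes 3 divisions to reduce to a base case of size 1. The algorithm makes 4 recursive calls at each level.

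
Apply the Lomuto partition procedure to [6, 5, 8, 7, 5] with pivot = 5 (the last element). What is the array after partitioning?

Lomuto partition with pivot = 5:

Initial array: [6, 5, 8, 7, 5]

arr[0]=6 > 5: no swap
arr[1]=5 <= 5: swap with position 0, array becomes [5, 6, 8, 7, 5]
arr[2]=8 > 5: no swap
arr[3]=7 > 5: no swap

Place pivot at position 1: [5, 5, 8, 7, 6]
Pivot position: 1

After partitioning with pivot 5, the array becomes [5, 5, 8, 7, 6]. The pivot is placed at index 1. All elements to the left of the pivot are <= 5, and all elements to the right are > 5.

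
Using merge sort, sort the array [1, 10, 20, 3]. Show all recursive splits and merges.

Merge sort trace:

Split: [1, 10, 20, 3] -> [1, 10] and [20, 3]
  Split: [1, 10] -> [1] and [10]
  Merge: [1] + [10] -> [1, 10]
  Split: [20, 3] -> [20] and [3]
  Merge: [20] + [3] -> [3, 20]
Merge: [1, 10] + [3, 20] -> [1, 3, 10, 20]

Final sorted array: [1, 3, 10, 20]

The merge sort proceeds by recursively splitting the array and merging sorted halves.
After all merges, the sorted array is [1, 3, 10, 20].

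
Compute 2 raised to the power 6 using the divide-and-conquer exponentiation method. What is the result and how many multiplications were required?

Computing 2^6 by squaring (build up from 2^1; each line after the first costs one multiplication):

2^1 = 2
2^2 = (2^1)^2 = 2^2 = 4
2^3 = 2 * 2^2 = 2 * 4 = 8
2^6 = (2^3)^2 = 8^2 = 64

Result: 64
Multiplications needed: 3 (3 lines after 2^1)

2^6 = 64. Using exponentiation by squaring, this requires 3 multiplications. The key idea: if the exponent is even, square the half-power; if odd, multiply by the base once.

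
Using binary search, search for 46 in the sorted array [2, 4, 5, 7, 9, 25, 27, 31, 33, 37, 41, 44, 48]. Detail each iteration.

Binary search for 46 in [2, 4, 5, 7, 9, 25, 27, 31, 33, 37, 41, 44, 48]:

lo=0, hi=12, mid=6, arr[mid]=27 -> 27 < 46, search right half
lo=7, hi=12, mid=9, arr[mid]=37 -> 37 < 46, search right half
lo=10, hi=12, mid=11, arr[mid]=44 -> 44 < 46, search right half
lo=12, hi=12, mid=12, arr[mid]=48 -> 48 > 46, search left half
lo=12 > hi=11, target 46 not found

Binary search determines that 46 is not in the array after 4 comparisons. The search space was exhausted without finding the target.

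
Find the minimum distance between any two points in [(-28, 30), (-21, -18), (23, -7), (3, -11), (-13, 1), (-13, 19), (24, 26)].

Computing all pairwise distances among 7 points:

d((-28, 30), (-21, -18)) = 48.5077
d((-28, 30), (23, -7)) = 63.0079
d((-28, 30), (3, -11)) = 51.4004
d((-28, 30), (-13, 1)) = 32.6497
d((-28, 30), (-13, 19)) = 18.6011
d((-28, 30), (24, 26)) = 52.1536
d((-21, -18), (23, -7)) = 45.3542
d((-21, -18), (3, -11)) = 25.0
d((-21, -18), (-13, 1)) = 20.6155
d((-21, -18), (-13, 19)) = 37.855
d((-21, -18), (24, 26)) = 62.9365
d((23, -7), (3, -11)) = 20.3961
d((23, -7), (-13, 1)) = 36.8782
d((23, -7), (-13, 19)) = 44.4072
d((23, -7), (24, 26)) = 33.0151
d((3, -11), (-13, 1)) = 20.0
d((3, -11), (-13, 19)) = 34.0
d((3, -11), (24, 26)) = 42.5441
d((-13, 1), (-13, 19)) = 18.0 <-- minimum
d((-13, 1), (24, 26)) = 44.6542
d((-13, 19), (24, 26)) = 37.6563

Closest pair: (-13, 1) and (-13, 19) with distance 18.0

The closest pair is (-13, 1) and (-13, 19) with Euclidean distance 18.0. For 7 points, brute-force pairwise comparison is shown above. For large n, the divide-and-conquer algorithm (sort by x, recurse on halves, check the dividing strip) achieves O(n log n).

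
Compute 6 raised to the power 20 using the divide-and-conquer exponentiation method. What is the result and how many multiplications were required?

Computing 6^20 by squaring (build up from 6^1; each line after the first costs one multiplication):

6^1 = 6
6^2 = (6^1)^2 = 6^2 = 36
6^4 = (6^2)^2 = 36^2 = 1296
6^5 = 6 * 6^4 = 6 * 1296 = 7776
6^10 = (6^5)^2 = 7776^2 = 60466176
6^20 = (6^10)^2 = 60466176^2 = 3656158440062976

Result: 3656158440062976
Multiplications needed: 5 (5 lines after 6^1)

6^20 = 3656158440062976. Using exponentiation by squaring, this requires 5 multiplications. The key idea: if the exponent is even, square the half-power; if odd, multiply by the base once.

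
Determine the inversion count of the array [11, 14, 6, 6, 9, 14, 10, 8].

Finding inversions in [11, 14, 6, 6, 9, 14, 10, 8]:

(0, 2): arr[0]=11 > arr[2]=6
(0, 3): arr[0]=11 > arr[3]=6
(0, 4): arr[0]=11 > arr[4]=9
(0, 6): arr[0]=11 > arr[6]=10
(0, 7): arr[0]=11 > arr[7]=8
(1, 2): arr[1]=14 > arr[2]=6
(1, 3): arr[1]=14 > arr[3]=6
(1, 4): arr[1]=14 > arr[4]=9
(1, 6): arr[1]=14 > arr[6]=10
(1, 7): arr[1]=14 > arr[7]=8
(4, 7): arr[4]=9 > arr[7]=8
(5, 6): arr[5]=14 > arr[6]=10
(5, 7): arr[5]=14 > arr[7]=8
(6, 7): arr[6]=10 > arr[7]=8

Total inversions: 14

The array has 14 inversion(s): (0,2), (0,3), (0,4), (0,6), (0,7), (1,2), (1,3), (1,4), (1,6), (1,7), (4,7), (5,6), (5,7), (6,7). Each pair (i,j) satisfies i < j and arr[i] > arr[j].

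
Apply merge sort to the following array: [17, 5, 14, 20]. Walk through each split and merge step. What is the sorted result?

Merge sort trace:

Split: [17, 5, 14, 20] -> [17, 5] and [14, 20]
  Split: [17, 5] -> [17] and [5]
  Merge: [17] + [5] -> [5, 17]
  Split: [14, 20] -> [14] and [20]
  Merge: [14] + [20] -> [14, 20]
Merge: [5, 17] + [14, 20] -> [5, 14, 17, 20]

Final sorted array: [5, 14, 17, 20]

The merge sort proceeds by recursively splitting the array and merging sorted halves.
After all merges, the sorted array is [5, 14, 17, 20].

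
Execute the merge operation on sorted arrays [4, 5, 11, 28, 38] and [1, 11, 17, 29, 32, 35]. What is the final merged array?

Merging process:

Compare 4 vs 1: take 1 from right. Merged: [1]
Compare 4 vs 11: take 4 from left. Merged: [1, 4]
Compare 5 vs 11: take 5 from left. Merged: [1, 4, 5]
Compare 11 vs 11: take 11 from left. Merged: [1, 4, 5, 11]
Compare 28 vs 11: take 11 from right. Merged: [1, 4, 5, 11, 11]
Compare 28 vs 17: take 17 from right. Merged: [1, 4, 5, 11, 11, 17]
Compare 28 vs 29: take 28 from left. Merged: [1, 4, 5, 11, 11, 17, 28]
Compare 38 vs 29: take 29 from right. Merged: [1, 4, 5, 11, 11, 17, 28, 29]
Compare 38 vs 32: take 32 from right. Merged: [1, 4, 5, 11, 11, 17, 28, 29, 32]
Compare 38 vs 35: take 35 from right. Merged: [1, 4, 5, 11, 11, 17, 28, 29, 32, 35]
Append remaining from left: [38]. Merged: [1, 4, 5, 11, 11, 17, 28, 29, 32, 35, 38]

Final merged array: [1, 4, 5, 11, 11, 17, 28, 29, 32, 35, 38]
Total comparisons: 10

The merged array is [1, 4, 5, 11, 11, 17, 28, 29, 32, 35, 38], requiring 10 comparisons. The merge step runs in O(n) time where n is the total number of elements.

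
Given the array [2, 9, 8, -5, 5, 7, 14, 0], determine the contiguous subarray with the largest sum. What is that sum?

Using Kadane's algorithm on [2, 9, 8, -5, 5, 7, 14, 0]:

Scanning through the array:
Position 1 (value 9): max_ending_here = 11, max_so_far = 11
Position 2 (value 8): max_ending_here = 19, max_so_far = 19
Position 3 (value -5): max_ending_here = 14, max_so_far = 19
Position 4 (value 5): max_ending_here = 19, max_so_far = 19
Position 5 (value 7): max_ending_here = 26, max_so_far = 26
Position 6 (value 14): max_ending_here = 40, max_so_far = 40
Position 7 (value 0): max_ending_here = 40, max_so_far = 40

Maximum subarray: [2, 9, 8, -5, 5, 7, 14]
Maximum sum: 40

The maximum subarray is [2, 9, 8, -5, 5, 7, 14] with sum 40. This subarray runs from index 0 to index 6.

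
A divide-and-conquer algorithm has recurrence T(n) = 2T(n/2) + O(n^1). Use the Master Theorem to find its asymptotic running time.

Master Theorem for T(n) = 2T(n/2) + O(n^1):

a = 2, b = 2, c = 1
log_b(a) = log_2(2) = 1.0000

Case 2: c = 1 = log_2(2) = 1.0000
T(n) = O(n^1 log n) = O(n log n)

For T(n) = 2T(n/2) + O(n^1): log_2(2) = 1.0000. This is Case 2 of the Master Theorem (c = log_b(a), equal work at all levels), giving O(n log n).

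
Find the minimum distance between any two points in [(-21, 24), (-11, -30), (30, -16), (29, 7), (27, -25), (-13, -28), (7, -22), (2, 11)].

Computing all pairwise distances among 8 points:

d((-21, 24), (-11, -30)) = 54.9181
d((-21, 24), (30, -16)) = 64.8151
d((-21, 24), (29, 7)) = 52.811
d((-21, 24), (27, -25)) = 68.593
d((-21, 24), (-13, -28)) = 52.6118
d((-21, 24), (7, -22)) = 53.8516
d((-21, 24), (2, 11)) = 26.4197
d((-11, -30), (30, -16)) = 43.3244
d((-11, -30), (29, 7)) = 54.4885
d((-11, -30), (27, -25)) = 38.3275
d((-11, -30), (-13, -28)) = 2.8284 <-- minimum
d((-11, -30), (7, -22)) = 19.6977
d((-11, -30), (2, 11)) = 43.0116
d((30, -16), (29, 7)) = 23.0217
d((30, -16), (27, -25)) = 9.4868
d((30, -16), (-13, -28)) = 44.643
d((30, -16), (7, -22)) = 23.7697
d((30, -16), (2, 11)) = 38.8973
d((29, 7), (27, -25)) = 32.0624
d((29, 7), (-13, -28)) = 54.6717
d((29, 7), (7, -22)) = 36.4005
d((29, 7), (2, 11)) = 27.2947
d((27, -25), (-13, -28)) = 40.1123
d((27, -25), (7, -22)) = 20.2237
d((27, -25), (2, 11)) = 43.8292
d((-13, -28), (7, -22)) = 20.8806
d((-13, -28), (2, 11)) = 41.7852
d((7, -22), (2, 11)) = 33.3766

Closest pair: (-11, -30) and (-13, -28) with distance 2.8284

The closest pair is (-11, -30) and (-13, -28) with Euclidean distance 2.8284. For 8 points, brute-force pairwise comparison is shown above. For large n, the divide-and-conquer algorithm (sort by x, recurse on halves, check the dividing strip) achieves O(n log n).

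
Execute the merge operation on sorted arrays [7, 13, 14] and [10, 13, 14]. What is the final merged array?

Merging process:

Compare 7 vs 10: take 7 from left. Merged: [7]
Compare 13 vs 10: take 10 from right. Merged: [7, 10]
Compare 13 vs 13: take 13 from left. Merged: [7, 10, 13]
Compare 14 vs 13: take 13 from right. Merged: [7, 10, 13, 13]
Compare 14 vs 14: take 14 from left. Merged: [7, 10, 13, 13, 14]
Append remaining from right: [14]. Merged: [7, 10, 13, 13, 14, 14]

Final merged array: [7, 10, 13, 13, 14, 14]
Total comparisons: 5

The merged array is [7, 10, 13, 13, 14, 14], requiring 5 comparisons. The merge step runs in O(n) time where n is the total number of elements.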